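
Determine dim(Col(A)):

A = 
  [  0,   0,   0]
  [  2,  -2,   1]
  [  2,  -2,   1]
dim(Col(A)) = 1

Row reduce:
Swap R1 ↔ R2
R3 → R3 - (1)·R1
REF = 
  [  2,  -2,   1]
  [  0,   0,   0]
  [  0,   0,   0]
Pivot columns: 1 → 1 pivot.
dim(Col(A)) = number of pivot columns = 1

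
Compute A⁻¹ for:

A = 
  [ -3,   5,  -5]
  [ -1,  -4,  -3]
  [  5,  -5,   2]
det(A) = (-3)·((-4)(2) - (-3)(-5)) - (5)·((-1)(2) - (-3)(5)) + (-5)·((-1)(-5) - (-4)(5))
  = (-3)(-23) - (5)(13) + (-5)(25)
  = -121
det(A) = -121 ≠ 0, so A is invertible.

Cofactors Cᵢⱼ = (-1)ⁱ⁺ʲ·Mᵢⱼ:
C = 
  [-23, -13,  25]
  [ 15,  19,  10]
  [-35,  -4,  17]

adj(A) = Cᵀ:
adj(A) = 
  [-23,  15, -35]
  [-13,  19,  -4]
  [ 25,  10,  17]

A⁻¹ = (-1/121) · adj(A):
A⁻¹ = 
  [ 23/121, -15/121,  35/121]
  [ 13/121, -19/121,   4/121]
  [-25/121, -10/121, -17/121]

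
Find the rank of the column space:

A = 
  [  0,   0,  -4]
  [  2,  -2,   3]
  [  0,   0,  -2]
Row reduce:
Swap R1 ↔ R2
R3 → R3 - (1/2)·R2
REF = 
  [  2,  -2,   3]
  [  0,   0,  -4]
  [  0,   0,   0]
Pivot columns: 1, 3 → 2 pivots.
dim(Col(A)) = number of pivot columns = 2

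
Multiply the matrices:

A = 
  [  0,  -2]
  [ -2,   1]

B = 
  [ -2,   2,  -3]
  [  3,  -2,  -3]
AB = 
  [ -6,   4,   6]
  [  7,  -6,   3]

A is 2×2 and B is 2×3, so AB is 2×3. Each entry is (row of A)·(column of B):
AB[1,1] = (0)(-2) + (-2)(3) = -6
AB[1,2] = (0)(2) + (-2)(-2) = 4
AB[1,3] = (0)(-3) + (-2)(-3) = 6
AB[2,1] = (-2)(-2) + (1)(3) = 7
AB[2,2] = (-2)(2) + (1)(-2) = -6
AB[2,3] = (-2)(-3) + (1)(-3) = 3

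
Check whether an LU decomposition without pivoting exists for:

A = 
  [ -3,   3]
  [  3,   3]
Yes.
A[1,1] = -3 ≠ 0, so Gaussian elimination proceeds without a row swap: multiplier ℓ₂₁ = (3)/(-3) = -1, and U[2,2] = 3 - (-1)(3) = 6.
L = 
  [  1,   0]
  [ -1,   1]
U = 
  [ -3,   3]
  [  0,   6]
Check row 2 of LU: [(-1)(-3), (-1)(3) + 6] = [3, 3] = row 2 of A ✓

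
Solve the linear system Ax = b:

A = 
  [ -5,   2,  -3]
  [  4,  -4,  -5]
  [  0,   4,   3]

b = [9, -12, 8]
x = [-1, 2, 0]

Row reduce the augmented matrix [A|b]:
R2 → R2 + (4/5)·R1
R3 → R3 + (5/3)·R2
REF = 
  [   -5,     2,    -3,     9]
  [    0, -12/5, -37/5, -24/5]
  [    0,     0, -28/3,     0]

Back-substitution:
x₃ = 0 / (-28/3) = 0
x₂ = (-24/5 - (-37/5)(0)) / (-12/5) = 2
x₁ = (9 - (2)(2) - (-3)(0)) / (-5) = -1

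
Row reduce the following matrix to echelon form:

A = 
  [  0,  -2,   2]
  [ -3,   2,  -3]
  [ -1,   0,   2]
Row operations:
Swap R1 ↔ R2
R3 → R3 - (1/3)·R1
R3 → R3 - (1/3)·R2

Resulting echelon form:
REF = 
  [ -3,   2,  -3]
  [  0,  -2,   2]
  [  0,   0, 7/3]

Rank = 3 (number of non-zero pivot rows).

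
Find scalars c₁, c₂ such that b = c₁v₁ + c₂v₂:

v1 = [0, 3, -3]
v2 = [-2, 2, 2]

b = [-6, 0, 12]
c1 = -2, c2 = 3

b = -2·v1 + 3·v2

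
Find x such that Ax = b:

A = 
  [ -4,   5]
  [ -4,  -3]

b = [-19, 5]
x = [1, -3]

Row reduce the augmented matrix [A|b]:
R2 → R2 - (1)·R1
REF = 
  [ -4,   5, -19]
  [  0,  -8,  24]

Back-substitution:
x₂ = 24 / (-8) = -3
x₁ = (-19 - (5)(-3)) / (-4) = 1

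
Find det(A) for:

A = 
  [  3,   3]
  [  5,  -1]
For a 2×2 matrix, det = ad - bc = (3)(-1) - (3)(5) = -18

det(A) = -18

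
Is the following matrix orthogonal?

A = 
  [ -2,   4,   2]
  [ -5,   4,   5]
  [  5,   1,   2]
No

AᵀA = 
  [ 54, -23, -19]
  [-23,  33,  30]
  [-19,  30,  33]
≠ I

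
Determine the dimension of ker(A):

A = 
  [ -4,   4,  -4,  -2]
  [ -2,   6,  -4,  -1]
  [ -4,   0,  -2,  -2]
nullity(A) = 2

Row reduce:
R2 → R2 - (1/2)·R1
R3 → R3 - (1)·R1
R3 → R3 + (1)·R2
REF = 
  [ -4,   4,  -4,  -2]
  [  0,   4,  -2,   0]
  [  0,   0,   0,   0]
Pivot columns: 1, 2 → 2 pivots.
rank(A) = 2, so nullity(A) = 4 - 2 = 2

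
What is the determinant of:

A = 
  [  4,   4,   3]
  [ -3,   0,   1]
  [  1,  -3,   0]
Cofactor expansion along row 1:
det(A) = (4)·((0)(0) - (1)(-3)) - (4)·((-3)(0) - (1)(1)) + (3)·((-3)(-3) - (0)(1))
  = (4)(3) - (4)(-1) + (3)(9)
  = 43

det(A) = 43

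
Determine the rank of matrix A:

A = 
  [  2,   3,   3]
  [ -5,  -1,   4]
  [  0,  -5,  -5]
rank(A) = 3

Row reduce:
R2 → R2 + (5/2)·R1
R3 → R3 + (10/13)·R2
REF = 
  [    2,     3,     3]
  [    0,  13/2,  23/2]
  [    0,     0, 50/13]
Pivot columns: 1, 2, 3 → 3 pivots.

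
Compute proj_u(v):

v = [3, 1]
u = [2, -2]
proj_u(v) = [1, -1]

v·u = (3)(2) + (1)(-2) = 4
u·u = (2)² + (-2)² = 8
proj_u(v) = (v·u / u·u) × u = (4/8) × u = (1/2) × u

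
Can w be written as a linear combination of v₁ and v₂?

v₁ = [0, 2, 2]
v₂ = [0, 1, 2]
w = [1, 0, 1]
No

Form the augmented matrix and row-reduce:
[v₁|v₂|w] = 
  [  0,   0,   1]
  [  2,   1,   0]
  [  2,   2,   1]
Swap R1 ↔ R2
R3 → R3 - (1)·R1
Swap R2 ↔ R3
REF = 
  [  2,   1,   0]
  [  0,   1,   1]
  [  0,   0,   1]

Row 3 reads [0 0 | 1], i.e. 0 = 1, so the system is inconsistent and w ∉ span{v₁, v₂}.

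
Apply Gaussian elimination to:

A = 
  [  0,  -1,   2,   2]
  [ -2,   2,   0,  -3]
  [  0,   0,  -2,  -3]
Row operations:
Swap R1 ↔ R2

Resulting echelon form:
REF = 
  [ -2,   2,   0,  -3]
  [  0,  -1,   2,   2]
  [  0,   0,  -2,  -3]

Rank = 3 (number of non-zero pivot rows).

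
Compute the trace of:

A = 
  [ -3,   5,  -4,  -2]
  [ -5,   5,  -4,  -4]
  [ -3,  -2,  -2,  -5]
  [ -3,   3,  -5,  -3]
-3

tr(A) = -3 + 5 + -2 + -3 = -3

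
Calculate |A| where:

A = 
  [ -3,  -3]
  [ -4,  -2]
For a 2×2 matrix, det = ad - bc = (-3)(-2) - (-3)(-4) = -6

det(A) = -6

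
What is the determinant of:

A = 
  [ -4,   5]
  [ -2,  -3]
22

For a 2×2 matrix, det = ad - bc = (-4)(-3) - (5)(-2) = 22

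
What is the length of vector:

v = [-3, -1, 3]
4.359

||v||₂ = √((-3)² + (-1)² + (3)²) = √19 = 4.359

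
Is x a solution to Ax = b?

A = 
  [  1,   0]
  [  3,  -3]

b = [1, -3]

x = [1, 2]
Yes

Ax = [1, -3] = b ✓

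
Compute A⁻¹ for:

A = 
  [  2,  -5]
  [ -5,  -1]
det(A) = (2)(-1) - (-5)(-5) = -27
For a 2×2 matrix, A⁻¹ = (1/det(A)) · [[d, -b], [-c, a]]
    = (-1/27) · [[-1, 5], [5, 2]]

A⁻¹ = 
  [ 1/27, -5/27]
  [-5/27, -2/27]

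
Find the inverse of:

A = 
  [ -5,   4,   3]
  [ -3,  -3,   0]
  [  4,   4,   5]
det(A) = (-5)·((-3)(5) - (0)(4)) - (4)·((-3)(5) - (0)(4)) + (3)·((-3)(4) - (-3)(4))
  = (-5)(-15) - (4)(-15) + (3)(0)
  = 135
det(A) = 135 ≠ 0, so A is invertible.

Cofactors Cᵢⱼ = (-1)ⁱ⁺ʲ·Mᵢⱼ:
C = 
  [-15,  15,   0]
  [ -8, -37,  36]
  [  9,  -9,  27]

adj(A) = Cᵀ:
adj(A) = 
  [-15,  -8,   9]
  [ 15, -37,  -9]
  [  0,  36,  27]

A⁻¹ = (1/135) · adj(A):
A⁻¹ = 
  [   -1/9,  -8/135,    1/15]
  [    1/9, -37/135,   -1/15]
  [      0,    4/15,     1/5]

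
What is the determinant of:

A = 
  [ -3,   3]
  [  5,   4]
-27

For a 2×2 matrix, det = ad - bc = (-3)(4) - (3)(5) = -27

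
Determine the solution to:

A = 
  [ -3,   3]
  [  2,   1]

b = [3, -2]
x = [-1, 0]

Row reduce the augmented matrix [A|b]:
R2 → R2 + (2/3)·R1
REF = 
  [ -3,   3,   3]
  [  0,   3,   0]

Back-substitution:
x₂ = 0 / 3 = 0
x₁ = (3 - (3)(0)) / (-3) = -1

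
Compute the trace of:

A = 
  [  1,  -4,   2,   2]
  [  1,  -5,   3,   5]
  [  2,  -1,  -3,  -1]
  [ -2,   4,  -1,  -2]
-9

tr(A) = 1 + -5 + -3 + -2 = -9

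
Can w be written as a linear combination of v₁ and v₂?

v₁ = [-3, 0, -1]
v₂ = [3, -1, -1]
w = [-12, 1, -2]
Yes

Form the augmented matrix and row-reduce:
[v₁|v₂|w] = 
  [ -3,   3, -12]
  [  0,  -1,   1]
  [ -1,  -1,  -2]
R3 → R3 - (1/3)·R1
R3 → R3 - (2)·R2
REF = 
  [ -3,   3, -12]
  [  0,  -1,   1]
  [  0,   0,   0]

No row of the form [0 0 | nonzero], so the system is consistent. Back-substitution gives c₁ = 3, c₂ = -1: w = (3)·v₁ + (-1)·v₂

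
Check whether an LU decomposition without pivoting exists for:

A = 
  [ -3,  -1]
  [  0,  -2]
Yes.
A[1,1] = -3 ≠ 0, so Gaussian elimination proceeds without a row swap: multiplier ℓ₂₁ = (0)/(-3) = 0, and U[2,2] = -2 - (0)(-1) = -2.
L = 
  [  1,   0]
  [  0,   1]
U = 
  [ -3,  -1]
  [  0,  -2]
Check row 2 of LU: [(0)(-3), (0)(-1) + (-2)] = [0, -2] = row 2 of A ✓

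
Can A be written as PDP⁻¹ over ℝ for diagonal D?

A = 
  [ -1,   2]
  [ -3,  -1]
No

tr(A) = -2, det(A) = 7
Characteristic polynomial: λ² - tr(A)λ + det(A) = λ² + 2λ + 7
λ² + 2λ + 7 = 0  ⇒  λ = (-2 ± √((2)² - 4·(7)))/2 = (-2 ± √(-24))/2
  = -1 + i√6,  -1 - i√6
Eigenvalues: -1 + i√6, -1 - i√6  (≈ -1 + 2.449i, -1 - 2.449i)
Has complex eigenvalues (not diagonalizable over ℝ).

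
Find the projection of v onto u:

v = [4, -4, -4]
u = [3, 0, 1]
v·u = (4)(3) + (-4)(0) + (-4)(1) = 8
u·u = (3)² + (0)² + (1)² = 10
proj_u(v) = (v·u / u·u) × u = (8/10) × u = (4/5) × u

proj_u(v) = [12/5, 0, 4/5]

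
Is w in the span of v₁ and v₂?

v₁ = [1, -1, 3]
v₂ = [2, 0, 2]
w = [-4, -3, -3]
No

Form the augmented matrix and row-reduce:
[v₁|v₂|w] = 
  [  1,   2,  -4]
  [ -1,   0,  -3]
  [  3,   2,  -3]
R2 → R2 + (1)·R1
R3 → R3 - (3)·R1
R3 → R3 + (2)·R2
REF = 
  [  1,   2,  -4]
  [  0,   2,  -7]
  [  0,   0,  -5]

Row 3 reads [0 0 | -5], i.e. 0 = -5, so the system is inconsistent and w ∉ span{v₁, v₂}.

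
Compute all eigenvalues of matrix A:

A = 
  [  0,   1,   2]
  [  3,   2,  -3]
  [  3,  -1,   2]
λ = 3, (1 + 3√5)/2, (1 - 3√5)/2  (≈ 3, 3.854, -2.854)

Characteristic polynomial: det(λI - A) = λ³ - 4λ² - 8λ + 33
Testing integer divisors of the constant term: p(3) = 0, so (λ - 3) is a factor:
p(λ) = (λ - 3)(λ² - λ - 11)
λ² - λ - 11 = 0  ⇒  λ = (1 ± √((-1)² - 4·(-11)))/2 = (1 ± √(45))/2
  = (1 + 3√5)/2,  (1 - 3√5)/2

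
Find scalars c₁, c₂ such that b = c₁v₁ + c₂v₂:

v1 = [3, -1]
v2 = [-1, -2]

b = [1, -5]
c1 = 1, c2 = 2

b = 1·v1 + 2·v2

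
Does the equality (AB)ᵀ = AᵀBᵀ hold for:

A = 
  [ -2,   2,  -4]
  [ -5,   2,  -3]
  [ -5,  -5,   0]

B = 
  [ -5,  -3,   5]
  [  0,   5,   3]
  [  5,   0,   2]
No

(AB)ᵀ = 
  [-10,  10,  25]
  [ 16,  25, -10]
  [-12, -25, -40]

AᵀBᵀ = 
  [  0, -40, -20]
  [-41,  -5,   0]
  [ 29, -15, -20]

The two matrices differ, so (AB)ᵀ ≠ AᵀBᵀ in general. The correct identity is (AB)ᵀ = BᵀAᵀ.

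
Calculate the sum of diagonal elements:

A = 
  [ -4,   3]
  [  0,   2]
-2

tr(A) = -4 + 2 = -2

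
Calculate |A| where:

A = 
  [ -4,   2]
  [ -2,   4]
-12

For a 2×2 matrix, det = ad - bc = (-4)(4) - (2)(-2) = -12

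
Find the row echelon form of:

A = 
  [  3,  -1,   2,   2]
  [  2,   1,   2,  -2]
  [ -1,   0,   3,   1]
Row operations:
R2 → R2 - (2/3)·R1
R3 → R3 + (1/3)·R1
R3 → R3 + (1/5)·R2

Resulting echelon form:
REF = 
  [    3,    -1,     2,     2]
  [    0,   5/3,   2/3, -10/3]
  [    0,     0,  19/5,     1]

Rank = 3 (number of non-zero pivot rows).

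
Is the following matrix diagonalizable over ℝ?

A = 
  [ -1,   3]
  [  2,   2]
Yes

tr(A) = 1, det(A) = -8
Characteristic polynomial: λ² - tr(A)λ + det(A) = λ² - λ - 8
λ² - λ - 8 = 0  ⇒  λ = (1 ± √((-1)² - 4·(-8)))/2 = (1 ± √(33))/2
  = (1 + √33)/2,  (1 - √33)/2
Eigenvalues: (1 + √33)/2, (1 - √33)/2  (≈ 3.372, -2.372)
The two irrational eigenvalues are distinct (simple), so each has alg. mult. = geom. mult. = 1.
Sum of geometric multiplicities equals n, so A has n independent eigenvectors.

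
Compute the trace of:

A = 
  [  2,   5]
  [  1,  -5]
-3

tr(A) = 2 + -5 = -3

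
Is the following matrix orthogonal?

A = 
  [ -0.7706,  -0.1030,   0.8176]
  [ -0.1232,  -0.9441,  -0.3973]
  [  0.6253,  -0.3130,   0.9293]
No

AᵀA = 
  [  1,   0,   0]
  [  0,   0.9999,   0]
  [  0,   0,   1.6899]
≠ I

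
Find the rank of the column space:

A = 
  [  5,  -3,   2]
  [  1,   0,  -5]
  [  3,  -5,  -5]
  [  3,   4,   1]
Row reduce:
R2 → R2 - (1/5)·R1
R3 → R3 - (3/5)·R1
R4 → R4 - (3/5)·R1
R3 → R3 + (16/3)·R2
R4 → R4 - (29/3)·R2
R4 → R4 + (52/35)·R3
REF = 
  [    5,    -3,     2]
  [    0,   3/5, -27/5]
  [    0,     0,   -35]
  [    0,     0,     0]
Pivot columns: 1, 2, 3 → 3 pivots.
dim(Col(A)) = number of pivot columns = 3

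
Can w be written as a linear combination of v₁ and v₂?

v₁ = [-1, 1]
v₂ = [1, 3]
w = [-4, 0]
Yes

Form the augmented matrix and row-reduce:
[v₁|v₂|w] = 
  [ -1,   1,  -4]
  [  1,   3,   0]
R2 → R2 + (1)·R1
REF = 
  [ -1,   1,  -4]
  [  0,   4,  -4]

No row of the form [0 0 | nonzero], so the system is consistent. Back-substitution gives c₁ = 3, c₂ = -1: w = (3)·v₁ + (-1)·v₂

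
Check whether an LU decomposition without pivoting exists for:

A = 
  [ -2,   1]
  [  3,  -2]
Yes.
A[1,1] = -2 ≠ 0, so Gaussian elimination proceeds without a row swap: multiplier ℓ₂₁ = (3)/(-2) = -3/2, and U[2,2] = -2 - (-3/2)(1) = -1/2.
L = 
  [   1,    0]
  [-3/2,    1]
U = 
  [  -2,    1]
  [   0, -1/2]
Check row 2 of LU: [(-3/2)(-2), (-3/2)(1) + (-1/2)] = [3, -2] = row 2 of A ✓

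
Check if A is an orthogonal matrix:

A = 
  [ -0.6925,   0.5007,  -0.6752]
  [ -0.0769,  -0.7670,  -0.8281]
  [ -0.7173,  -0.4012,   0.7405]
No

AᵀA = 
  [  1,   0,   0.0001]
  [  0,   1,   0]
  [  0.0001,   0,   1.6900]
≠ I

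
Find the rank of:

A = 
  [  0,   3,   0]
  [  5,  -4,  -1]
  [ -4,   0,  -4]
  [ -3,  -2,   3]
Row reduce:
Swap R1 ↔ R2
R3 → R3 + (4/5)·R1
R4 → R4 + (3/5)·R1
R3 → R3 + (16/15)·R2
R4 → R4 + (22/15)·R2
R4 → R4 + (1/2)·R3
REF = 
  [    5,    -4,    -1]
  [    0,     3,     0]
  [    0,     0, -24/5]
  [    0,     0,     0]
Pivot columns: 1, 2, 3 → 3 pivots.

rank(A) = 3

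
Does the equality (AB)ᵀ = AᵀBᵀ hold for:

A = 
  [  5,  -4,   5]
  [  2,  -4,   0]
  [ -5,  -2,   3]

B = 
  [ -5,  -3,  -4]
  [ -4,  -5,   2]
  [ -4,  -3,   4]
No

(AB)ᵀ = 
  [-29,   6,  21]
  [-10,  14,  16]
  [ -8, -16,  28]

AᵀBᵀ = 
  [-11, -40, -46]
  [ 40,  32,  20]
  [-37, -14,  -8]

The two matrices differ, so (AB)ᵀ ≠ AᵀBᵀ in general. The correct identity is (AB)ᵀ = BᵀAᵀ.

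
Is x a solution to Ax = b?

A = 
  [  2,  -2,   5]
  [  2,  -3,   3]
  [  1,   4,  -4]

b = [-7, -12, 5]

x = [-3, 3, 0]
No

Ax = [-12, -15, 9] ≠ b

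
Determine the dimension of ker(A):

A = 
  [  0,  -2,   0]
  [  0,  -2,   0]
nullity(A) = 2

Row reduce:
R2 → R2 - (1)·R1
REF = 
  [  0,  -2,   0]
  [  0,   0,   0]
Pivot columns: 2 → 1 pivot.
rank(A) = 1, so nullity(A) = 3 - 1 = 2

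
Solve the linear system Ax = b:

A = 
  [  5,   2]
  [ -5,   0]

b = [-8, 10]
Row reduce the augmented matrix [A|b]:
R2 → R2 + (1)·R1
REF = 
  [  5,   2,  -8]
  [  0,   2,   2]

Back-substitution:
x₂ = 2 / 2 = 1
x₁ = (-8 - (2)(1)) / 5 = -2

x = [-2, 1]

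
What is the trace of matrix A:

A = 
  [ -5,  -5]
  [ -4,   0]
-5

tr(A) = -5 + 0 = -5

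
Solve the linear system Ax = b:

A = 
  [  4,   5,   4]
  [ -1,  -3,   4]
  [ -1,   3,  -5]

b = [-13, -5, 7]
x = [0, -1, -2]

Row reduce the augmented matrix [A|b]:
R2 → R2 + (1/4)·R1
R3 → R3 + (1/4)·R1
R3 → R3 + (17/7)·R2
REF = 
  [     4,      5,      4,    -13]
  [     0,   -7/4,      5,  -33/4]
  [     0,      0,   57/7, -114/7]

Back-substitution:
x₃ = (-114/7) / (57/7) = -2
x₂ = (-33/4 - (5)(-2)) / (-7/4) = -1
x₁ = (-13 - (5)(-1) - (4)(-2)) / 4 = 0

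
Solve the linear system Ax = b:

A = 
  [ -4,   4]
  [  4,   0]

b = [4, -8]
Row reduce the augmented matrix [A|b]:
R2 → R2 + (1)·R1
REF = 
  [ -4,   4,   4]
  [  0,   4,  -4]

Back-substitution:
x₂ = (-4) / 4 = -1
x₁ = (4 - (4)(-1)) / (-4) = -2

x = [-2, -1]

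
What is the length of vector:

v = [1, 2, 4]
4.583

||v||₂ = √((1)² + (2)² + (4)²) = √21 = 4.583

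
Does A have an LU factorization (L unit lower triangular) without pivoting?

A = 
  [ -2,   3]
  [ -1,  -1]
Yes.
A[1,1] = -2 ≠ 0, so Gaussian elimination proceeds without a row swap: multiplier ℓ₂₁ = (-1)/(-2) = 1/2, and U[2,2] = -1 - (1/2)(3) = -5/2.
L = 
  [  1,   0]
  [1/2,   1]
U = 
  [  -2,    3]
  [   0, -5/2]
Check row 2 of LU: [(1/2)(-2), (1/2)(3) + (-5/2)] = [-1, -1] = row 2 of A ✓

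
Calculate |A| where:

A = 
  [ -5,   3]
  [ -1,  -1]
For a 2×2 matrix, det = ad - bc = (-5)(-1) - (3)(-1) = 8

det(A) = 8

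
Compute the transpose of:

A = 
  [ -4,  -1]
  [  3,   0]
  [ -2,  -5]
Aᵀ = 
  [ -4,   3,  -2]
  [ -1,   0,  -5]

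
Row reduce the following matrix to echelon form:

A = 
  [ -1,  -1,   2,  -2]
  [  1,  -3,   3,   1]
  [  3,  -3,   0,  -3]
Row operations:
R2 → R2 + (1)·R1
R3 → R3 + (3)·R1
R3 → R3 - (3/2)·R2

Resulting echelon form:
REF = 
  [   -1,    -1,     2,    -2]
  [    0,    -4,     5,    -1]
  [    0,     0,  -3/2, -15/2]

Rank = 3 (number of non-zero pivot rows).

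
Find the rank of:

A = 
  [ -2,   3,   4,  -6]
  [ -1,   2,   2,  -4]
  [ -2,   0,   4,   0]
rank(A) = 2

Row reduce:
R2 → R2 - (1/2)·R1
R3 → R3 - (1)·R1
R3 → R3 + (6)·R2
REF = 
  [ -2,   3,   4,  -6]
  [  0, 1/2,   0,  -1]
  [  0,   0,   0,   0]
Pivot columns: 1, 2 → 2 pivots.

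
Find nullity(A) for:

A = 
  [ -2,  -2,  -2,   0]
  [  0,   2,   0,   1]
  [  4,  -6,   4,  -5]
nullity(A) = 2

Row reduce:
R3 → R3 + (2)·R1
R3 → R3 + (5)·R2
REF = 
  [ -2,  -2,  -2,   0]
  [  0,   2,   0,   1]
  [  0,   0,   0,   0]
Pivot columns: 1, 2 → 2 pivots.
rank(A) = 2, so nullity(A) = 4 - 2 = 2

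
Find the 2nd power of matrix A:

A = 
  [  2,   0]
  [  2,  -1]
A² = A·A:
A²[1,1] = (2)(2) + (0)(2) = 4
A²[1,2] = (2)(0) + (0)(-1) = 0
A²[2,1] = (2)(2) + (-1)(2) = 2
A²[2,2] = (2)(0) + (-1)(-1) = 1
A² = 
  [  4,   0]
  [  2,   1]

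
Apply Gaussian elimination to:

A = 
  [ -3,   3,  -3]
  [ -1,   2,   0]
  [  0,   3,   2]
Row operations:
R2 → R2 - (1/3)·R1
R3 → R3 - (3)·R2

Resulting echelon form:
REF = 
  [ -3,   3,  -3]
  [  0,   1,   1]
  [  0,   0,  -1]

Rank = 3 (number of non-zero pivot rows).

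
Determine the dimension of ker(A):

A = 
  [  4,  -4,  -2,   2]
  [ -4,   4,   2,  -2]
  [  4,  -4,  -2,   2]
nullity(A) = 3

Row reduce:
R2 → R2 + (1)·R1
R3 → R3 - (1)·R1
REF = 
  [  4,  -4,  -2,   2]
  [  0,   0,   0,   0]
  [  0,   0,   0,   0]
Pivot columns: 1 → 1 pivot.
rank(A) = 1, so nullity(A) = 4 - 1 = 3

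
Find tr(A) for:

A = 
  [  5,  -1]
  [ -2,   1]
6

tr(A) = 5 + 1 = 6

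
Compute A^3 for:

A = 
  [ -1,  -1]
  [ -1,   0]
A^3 = 
  [ -3,  -2]
  [ -2,  -1]

A² = A·A:
A²[1,1] = (-1)(-1) + (-1)(-1) = 2
A²[1,2] = (-1)(-1) + (-1)(0) = 1
A²[2,1] = (-1)(-1) + (0)(-1) = 1
A²[2,2] = (-1)(-1) + (0)(0) = 1
A² = 
  [  2,   1]
  [  1,   1]

A^3 = A^2·A:
A^3[1,1] = (2)(-1) + (1)(-1) = -3
A^3[1,2] = (2)(-1) + (1)(0) = -2
A^3[2,1] = (1)(-1) + (1)(-1) = -2
A^3[2,2] = (1)(-1) + (1)(0) = -1
A^3 = 
  [ -3,  -2]
  [ -2,  -1]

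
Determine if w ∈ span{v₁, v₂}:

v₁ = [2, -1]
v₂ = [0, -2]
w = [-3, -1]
Yes

Form the augmented matrix and row-reduce:
[v₁|v₂|w] = 
  [  2,   0,  -3]
  [ -1,  -2,  -1]
R2 → R2 + (1/2)·R1
REF = 
  [   2,    0,   -3]
  [   0,   -2, -5/2]

No row of the form [0 0 | nonzero], so the system is consistent. Back-substitution gives c₁ = -3/2, c₂ = 5/4: w = (-3/2)·v₁ + (5/4)·v₂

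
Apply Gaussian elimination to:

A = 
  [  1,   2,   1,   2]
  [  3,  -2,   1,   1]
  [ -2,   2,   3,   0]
Row operations:
R2 → R2 - (3)·R1
R3 → R3 + (2)·R1
R3 → R3 + (3/4)·R2

Resulting echelon form:
REF = 
  [  1,   2,   1,   2]
  [  0,  -8,  -2,  -5]
  [  0,   0, 7/2, 1/4]

Rank = 3 (number of non-zero pivot rows).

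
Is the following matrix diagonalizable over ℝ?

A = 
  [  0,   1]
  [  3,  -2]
Yes

tr(A) = -2, det(A) = -3
Characteristic polynomial: λ² - tr(A)λ + det(A) = λ² + 2λ - 3
λ² + 2λ - 3 = (λ + 3)(λ - 1)
Eigenvalues: 1, -3
λ=-3: alg. mult. = 1, geom. mult. = 2 - rank(A - (-3)I) = 2 - 1 = 1
λ=1: alg. mult. = 1, geom. mult. = 2 - rank(A - (1)I) = 2 - 1 = 1
Sum of geometric multiplicities equals n, so A has n independent eigenvectors.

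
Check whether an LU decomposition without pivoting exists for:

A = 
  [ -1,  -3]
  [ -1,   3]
Yes.
A[1,1] = -1 ≠ 0, so Gaussian elimination proceeds without a row swap: multiplier ℓ₂₁ = (-1)/(-1) = 1, and U[2,2] = 3 - (1)(-3) = 6.
L = 
  [  1,   0]
  [  1,   1]
U = 
  [ -1,  -3]
  [  0,   6]
Check row 2 of LU: [(1)(-1), (1)(-3) + 6] = [-1, 3] = row 2 of A ✓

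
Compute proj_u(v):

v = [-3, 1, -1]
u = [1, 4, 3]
v·u = (-3)(1) + (1)(4) + (-1)(3) = -2
u·u = (1)² + (4)² + (3)² = 26
proj_u(v) = (v·u / u·u) × u = (-2/26) × u = (-1/13) × u

proj_u(v) = [-1/13, -4/13, -3/13]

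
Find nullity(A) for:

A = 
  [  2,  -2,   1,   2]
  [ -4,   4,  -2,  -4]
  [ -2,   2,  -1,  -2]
nullity(A) = 3

Row reduce:
R2 → R2 + (2)·R1
R3 → R3 + (1)·R1
REF = 
  [  2,  -2,   1,   2]
  [  0,   0,   0,   0]
  [  0,   0,   0,   0]
Pivot columns: 1 → 1 pivot.
rank(A) = 1, so nullity(A) = 4 - 1 = 3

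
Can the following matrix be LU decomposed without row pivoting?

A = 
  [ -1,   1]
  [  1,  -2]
Yes.
A[1,1] = -1 ≠ 0, so Gaussian elimination proceeds without a row swap: multiplier ℓ₂₁ = (1)/(-1) = -1, and U[2,2] = -2 - (-1)(1) = -1.
L = 
  [  1,   0]
  [ -1,   1]
U = 
  [ -1,   1]
  [  0,  -1]
Check row 2 of LU: [(-1)(-1), (-1)(1) + (-1)] = [1, -2] = row 2 of A ✓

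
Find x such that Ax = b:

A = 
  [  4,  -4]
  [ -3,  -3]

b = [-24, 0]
x = [-3, 3]

Row reduce the augmented matrix [A|b]:
R2 → R2 + (3/4)·R1
REF = 
  [  4,  -4, -24]
  [  0,  -6, -18]

Back-substitution:
x₂ = (-18) / (-6) = 3
x₁ = (-24 - (-4)(3)) / 4 = -3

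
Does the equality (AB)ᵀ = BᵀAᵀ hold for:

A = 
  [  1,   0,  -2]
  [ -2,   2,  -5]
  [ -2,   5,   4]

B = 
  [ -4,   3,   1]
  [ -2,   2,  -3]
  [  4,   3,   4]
Yes

(AB)ᵀ = 
  [-12, -16,  14]
  [ -3, -17,  16]
  [ -7, -28,  -1]

BᵀAᵀ = 
  [-12, -16,  14]
  [ -3, -17,  16]
  [ -7, -28,  -1]

Both sides are equal — this is the standard identity (AB)ᵀ = BᵀAᵀ, which holds for all A, B.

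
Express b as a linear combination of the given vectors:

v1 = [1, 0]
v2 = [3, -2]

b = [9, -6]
c1 = 0, c2 = 3

b = 0·v1 + 3·v2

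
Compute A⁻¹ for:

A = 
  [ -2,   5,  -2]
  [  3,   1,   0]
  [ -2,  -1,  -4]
det(A) = (-2)·((1)(-4) - (0)(-1)) - (5)·((3)(-4) - (0)(-2)) + (-2)·((3)(-1) - (1)(-2))
  = (-2)(-4) - (5)(-12) + (-2)(-1)
  = 70
det(A) = 70 ≠ 0, so A is invertible.

Cofactors Cᵢⱼ = (-1)ⁱ⁺ʲ·Mᵢⱼ:
C = 
  [ -4,  12,  -1]
  [ 22,   4, -12]
  [  2,  -6, -17]

adj(A) = Cᵀ:
adj(A) = 
  [ -4,  22,   2]
  [ 12,   4,  -6]
  [ -1, -12, -17]

A⁻¹ = (1/70) · adj(A):
A⁻¹ = 
  [ -2/35,  11/35,   1/35]
  [  6/35,   2/35,  -3/35]
  [ -1/70,  -6/35, -17/70]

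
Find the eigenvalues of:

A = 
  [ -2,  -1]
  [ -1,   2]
λ = √5, -√5  (≈ 2.236, -2.236)

tr(A) = 0, det(A) = -5
Characteristic polynomial: λ² - tr(A)λ + det(A) = λ² - 5
λ² - 5 = 0  ⇒  λ = (0 ± √((0)² - 4·(-5)))/2 = (0 ± √(20))/2
  = √5,  -√5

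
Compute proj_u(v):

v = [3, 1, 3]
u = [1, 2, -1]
v·u = (3)(1) + (1)(2) + (3)(-1) = 2
u·u = (1)² + (2)² + (-1)² = 6
proj_u(v) = (v·u / u·u) × u = (2/6) × u = (1/3) × u

proj_u(v) = [1/3, 2/3, -1/3]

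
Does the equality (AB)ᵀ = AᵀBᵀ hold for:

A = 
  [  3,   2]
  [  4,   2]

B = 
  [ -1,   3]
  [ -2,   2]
No

(AB)ᵀ = 
  [ -7,  -8]
  [ 13,  16]

AᵀBᵀ = 
  [  9,   2]
  [  4,   0]

The two matrices differ, so (AB)ᵀ ≠ AᵀBᵀ in general. The correct identity is (AB)ᵀ = BᵀAᵀ.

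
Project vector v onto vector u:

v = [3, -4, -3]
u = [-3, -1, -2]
v·u = (3)(-3) + (-4)(-1) + (-3)(-2) = 1
u·u = (-3)² + (-1)² + (-2)² = 14
proj_u(v) = (v·u / u·u) × u = (1/14) × u

proj_u(v) = [-3/14, -1/14, -1/7]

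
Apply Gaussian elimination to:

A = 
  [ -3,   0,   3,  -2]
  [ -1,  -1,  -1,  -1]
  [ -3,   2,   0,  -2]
Row operations:
R2 → R2 - (1/3)·R1
R3 → R3 - (1)·R1
R3 → R3 + (2)·R2

Resulting echelon form:
REF = 
  [  -3,    0,    3,   -2]
  [   0,   -1,   -2, -1/3]
  [   0,    0,   -7, -2/3]

Rank = 3 (number of non-zero pivot rows).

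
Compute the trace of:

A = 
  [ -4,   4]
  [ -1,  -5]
-9

tr(A) = -4 + -5 = -9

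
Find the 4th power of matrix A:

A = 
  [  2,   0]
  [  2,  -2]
A^4 = 
  [ 16,   0]
  [  0,  16]

A² = A·A:
A²[1,1] = (2)(2) + (0)(2) = 4
A²[1,2] = (2)(0) + (0)(-2) = 0
A²[2,1] = (2)(2) + (-2)(2) = 0
A²[2,2] = (2)(0) + (-2)(-2) = 4
A² = 
  [  4,   0]
  [  0,   4]

A^3 = A^2·A:
A^3[1,1] = (4)(2) + (0)(2) = 8
A^3[1,2] = (4)(0) + (0)(-2) = 0
A^3[2,1] = (0)(2) + (4)(2) = 8
A^3[2,2] = (0)(0) + (4)(-2) = -8
A^3 = 
  [  8,   0]
  [  8,  -8]

A^4 = A^3·A:
A^4[1,1] = (8)(2) + (0)(2) = 16
A^4[1,2] = (8)(0) + (0)(-2) = 0
A^4[2,1] = (8)(2) + (-8)(2) = 0
A^4[2,2] = (8)(0) + (-8)(-2) = 16
A^4 = 
  [ 16,   0]
  [  0,  16]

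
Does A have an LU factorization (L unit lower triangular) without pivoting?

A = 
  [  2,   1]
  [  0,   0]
Yes.
A[1,1] = 2 ≠ 0, so Gaussian elimination proceeds without a row swap: multiplier ℓ₂₁ = (0)/(2) = 0, and U[2,2] = 0 - (0)(1) = 0.
L = 
  [  1,   0]
  [  0,   1]
U = 
  [  2,   1]
  [  0,   0]
Check row 2 of LU: [(0)(2), (0)(1) + 0] = [0, 0] = row 2 of A ✓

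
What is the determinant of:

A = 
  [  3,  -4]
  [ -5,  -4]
For a 2×2 matrix, det = ad - bc = (3)(-4) - (-4)(-5) = -32

det(A) = -32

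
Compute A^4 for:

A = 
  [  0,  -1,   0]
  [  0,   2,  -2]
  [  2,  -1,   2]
A^4 = 
  [ 16, -24,  28]
  [-56,  92, -104]
  [ 48, -80,  92]

A² = A·A:
A²[1,1] = (0)(0) + (-1)(0) + (0)(2) = 0
A²[1,2] = (0)(-1) + (-1)(2) + (0)(-1) = -2
A²[1,3] = (0)(0) + (-1)(-2) + (0)(2) = 2
A²[2,1] = (0)(0) + (2)(0) + (-2)(2) = -4
A²[2,2] = (0)(-1) + (2)(2) + (-2)(-1) = 6
A²[2,3] = (0)(0) + (2)(-2) + (-2)(2) = -8
A²[3,1] = (2)(0) + (-1)(0) + (2)(2) = 4
A²[3,2] = (2)(-1) + (-1)(2) + (2)(-1) = -6
A²[3,3] = (2)(0) + (-1)(-2) + (2)(2) = 6
A² = 
  [  0,  -2,   2]
  [ -4,   6,  -8]
  [  4,  -6,   6]

A^3 = A^2·A:
A^3[1,1] = (0)(0) + (-2)(0) + (2)(2) = 4
A^3[1,2] = (0)(-1) + (-2)(2) + (2)(-1) = -6
A^3[1,3] = (0)(0) + (-2)(-2) + (2)(2) = 8
A^3[2,1] = (-4)(0) + (6)(0) + (-8)(2) = -16
A^3[2,2] = (-4)(-1) + (6)(2) + (-8)(-1) = 24
A^3[2,3] = (-4)(0) + (6)(-2) + (-8)(2) = -28
A^3[3,1] = (4)(0) + (-6)(0) + (6)(2) = 12
A^3[3,2] = (4)(-1) + (-6)(2) + (6)(-1) = -22
A^3[3,3] = (4)(0) + (-6)(-2) + (6)(2) = 24
A^3 = 
  [  4,  -6,   8]
  [-16,  24, -28]
  [ 12, -22,  24]

A^4 = A^3·A:
A^4[1,1] = (4)(0) + (-6)(0) + (8)(2) = 16
A^4[1,2] = (4)(-1) + (-6)(2) + (8)(-1) = -24
A^4[1,3] = (4)(0) + (-6)(-2) + (8)(2) = 28
A^4[2,1] = (-16)(0) + (24)(0) + (-28)(2) = -56
A^4[2,2] = (-16)(-1) + (24)(2) + (-28)(-1) = 92
A^4[2,3] = (-16)(0) + (24)(-2) + (-28)(2) = -104
A^4[3,1] = (12)(0) + (-22)(0) + (24)(2) = 48
A^4[3,2] = (12)(-1) + (-22)(2) + (24)(-1) = -80
A^4[3,3] = (12)(0) + (-22)(-2) + (24)(2) = 92
A^4 = 
  [ 16, -24,  28]
  [-56,  92, -104]
  [ 48, -80,  92]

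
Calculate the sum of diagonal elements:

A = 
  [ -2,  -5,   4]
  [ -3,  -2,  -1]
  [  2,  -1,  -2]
-6

tr(A) = -2 + -2 + -2 = -6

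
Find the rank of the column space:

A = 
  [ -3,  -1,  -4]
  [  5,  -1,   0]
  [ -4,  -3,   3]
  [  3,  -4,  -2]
dim(Col(A)) = 3

Row reduce:
R2 → R2 + (5/3)·R1
R3 → R3 - (4/3)·R1
R4 → R4 + (1)·R1
R3 → R3 - (5/8)·R2
R4 → R4 - (15/8)·R2
R4 → R4 - (13/25)·R3
REF = 
  [   -3,    -1,    -4]
  [    0,  -8/3, -20/3]
  [    0,     0,  25/2]
  [    0,     0,     0]
Pivot columns: 1, 2, 3 → 3 pivots.
dim(Col(A)) = number of pivot columns = 3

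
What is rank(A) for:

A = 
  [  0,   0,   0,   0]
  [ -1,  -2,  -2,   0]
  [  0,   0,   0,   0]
Row reduce:
Swap R1 ↔ R2
REF = 
  [ -1,  -2,  -2,   0]
  [  0,   0,   0,   0]
  [  0,   0,   0,   0]
Pivot columns: 1 → 1 pivot.

rank(A) = 1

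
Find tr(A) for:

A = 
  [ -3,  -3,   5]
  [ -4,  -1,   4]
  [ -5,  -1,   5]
1

tr(A) = -3 + -1 + 5 = 1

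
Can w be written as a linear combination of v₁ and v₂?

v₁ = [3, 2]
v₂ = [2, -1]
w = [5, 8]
Yes

Form the augmented matrix and row-reduce:
[v₁|v₂|w] = 
  [  3,   2,   5]
  [  2,  -1,   8]
R2 → R2 - (2/3)·R1
REF = 
  [   3,    2,    5]
  [   0, -7/3, 14/3]

No row of the form [0 0 | nonzero], so the system is consistent. Back-substitution gives c₁ = 3, c₂ = -2: w = (3)·v₁ + (-2)·v₂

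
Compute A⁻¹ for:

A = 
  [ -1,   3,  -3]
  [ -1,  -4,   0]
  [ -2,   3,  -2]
det(A) = (-1)·((-4)(-2) - (0)(3)) - (3)·((-1)(-2) - (0)(-2)) + (-3)·((-1)(3) - (-4)(-2))
  = (-1)(8) - (3)(2) + (-3)(-11)
  = 19
det(A) = 19 ≠ 0, so A is invertible.

Cofactors Cᵢⱼ = (-1)ⁱ⁺ʲ·Mᵢⱼ:
C = 
  [  8,  -2, -11]
  [ -3,  -4,  -3]
  [-12,   3,   7]

adj(A) = Cᵀ:
adj(A) = 
  [  8,  -3, -12]
  [ -2,  -4,   3]
  [-11,  -3,   7]

A⁻¹ = (1/19) · adj(A):
A⁻¹ = 
  [  8/19,  -3/19, -12/19]
  [ -2/19,  -4/19,   3/19]
  [-11/19,  -3/19,   7/19]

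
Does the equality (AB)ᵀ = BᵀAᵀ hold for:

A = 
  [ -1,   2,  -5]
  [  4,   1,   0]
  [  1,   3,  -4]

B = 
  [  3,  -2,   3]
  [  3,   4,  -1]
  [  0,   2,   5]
Yes

(AB)ᵀ = 
  [  3,  15,  12]
  [  0,  -4,   2]
  [-30,  11, -20]

BᵀAᵀ = 
  [  3,  15,  12]
  [  0,  -4,   2]
  [-30,  11, -20]

Both sides are equal — this is the standard identity (AB)ᵀ = BᵀAᵀ, which holds for all A, B.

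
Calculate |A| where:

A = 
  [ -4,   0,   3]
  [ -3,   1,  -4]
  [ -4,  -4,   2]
Cofactor expansion along row 1:
det(A) = (-4)·((1)(2) - (-4)(-4)) - (0)·((-3)(2) - (-4)(-4)) + (3)·((-3)(-4) - (1)(-4))
  = (-4)(-14) - (0)(-22) + (3)(16)
  = 104

det(A) = 104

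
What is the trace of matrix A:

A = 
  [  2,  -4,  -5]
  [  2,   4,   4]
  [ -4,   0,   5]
11

tr(A) = 2 + 4 + 5 = 11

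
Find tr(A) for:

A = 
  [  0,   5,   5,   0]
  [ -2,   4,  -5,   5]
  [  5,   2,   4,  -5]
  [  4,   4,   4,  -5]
3

tr(A) = 0 + 4 + 4 + -5 = 3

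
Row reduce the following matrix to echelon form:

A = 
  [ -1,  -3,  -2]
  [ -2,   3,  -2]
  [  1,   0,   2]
Row operations:
R2 → R2 - (2)·R1
R3 → R3 + (1)·R1
R3 → R3 + (1/3)·R2

Resulting echelon form:
REF = 
  [ -1,  -3,  -2]
  [  0,   9,   2]
  [  0,   0, 2/3]

Rank = 3 (number of non-zero pivot rows).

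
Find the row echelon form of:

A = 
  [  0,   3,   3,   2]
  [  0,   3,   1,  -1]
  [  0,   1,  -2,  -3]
Row operations:
R2 → R2 - (1)·R1
R3 → R3 - (1/3)·R1
R3 → R3 - (3/2)·R2

Resulting echelon form:
REF = 
  [  0,   3,   3,   2]
  [  0,   0,  -2,  -3]
  [  0,   0,   0, 5/6]

Rank = 3 (number of non-zero pivot rows).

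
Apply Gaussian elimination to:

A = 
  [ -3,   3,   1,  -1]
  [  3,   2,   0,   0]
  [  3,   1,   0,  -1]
Row operations:
R2 → R2 + (1)·R1
R3 → R3 + (1)·R1
R3 → R3 - (4/5)·R2

Resulting echelon form:
REF = 
  [  -3,    3,    1,   -1]
  [   0,    5,    1,   -1]
  [   0,    0,  1/5, -6/5]

Rank = 3 (number of non-zero pivot rows).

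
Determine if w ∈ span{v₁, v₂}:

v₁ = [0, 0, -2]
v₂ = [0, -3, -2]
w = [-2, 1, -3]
No

Form the augmented matrix and row-reduce:
[v₁|v₂|w] = 
  [  0,   0,  -2]
  [  0,  -3,   1]
  [ -2,  -2,  -3]
Swap R1 ↔ R3
REF = 
  [ -2,  -2,  -3]
  [  0,  -3,   1]
  [  0,   0,  -2]

Row 3 reads [0 0 | -2], i.e. 0 = -2, so the system is inconsistent and w ∉ span{v₁, v₂}.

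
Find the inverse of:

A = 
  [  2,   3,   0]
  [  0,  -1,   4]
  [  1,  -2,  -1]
det(A) = (2)·((-1)(-1) - (4)(-2)) - (3)·((0)(-1) - (4)(1)) + (0)·((0)(-2) - (-1)(1))
  = (2)(9) - (3)(-4) + (0)(1)
  = 30
det(A) = 30 ≠ 0, so A is invertible.

Cofactors Cᵢⱼ = (-1)ⁱ⁺ʲ·Mᵢⱼ:
C = 
  [  9,   4,   1]
  [  3,  -2,   7]
  [ 12,  -8,  -2]

adj(A) = Cᵀ:
adj(A) = 
  [  9,   3,  12]
  [  4,  -2,  -8]
  [  1,   7,  -2]

A⁻¹ = (1/30) · adj(A):
A⁻¹ = 
  [ 3/10,  1/10,   2/5]
  [ 2/15, -1/15, -4/15]
  [ 1/30,  7/30, -1/15]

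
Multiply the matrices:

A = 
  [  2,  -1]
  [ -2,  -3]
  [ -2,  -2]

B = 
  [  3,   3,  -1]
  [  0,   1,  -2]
A is 3×2 and B is 2×3, so AB is 3×3. Each entry is (row of A)·(column of B):
AB[1,1] = (2)(3) + (-1)(0) = 6
AB[1,2] = (2)(3) + (-1)(1) = 5
AB[1,3] = (2)(-1) + (-1)(-2) = 0
AB[2,1] = (-2)(3) + (-3)(0) = -6
AB[2,2] = (-2)(3) + (-3)(1) = -9
AB[2,3] = (-2)(-1) + (-3)(-2) = 8
AB[3,1] = (-2)(3) + (-2)(0) = -6
AB[3,2] = (-2)(3) + (-2)(1) = -8
AB[3,3] = (-2)(-1) + (-2)(-2) = 6

AB = 
  [  6,   5,   0]
  [ -6,  -9,   8]
  [ -6,  -8,   6]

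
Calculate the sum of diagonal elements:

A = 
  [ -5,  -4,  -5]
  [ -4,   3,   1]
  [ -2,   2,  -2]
-4

tr(A) = -5 + 3 + -2 = -4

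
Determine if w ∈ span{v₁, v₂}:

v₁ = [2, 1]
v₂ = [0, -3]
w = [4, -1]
Yes

Form the augmented matrix and row-reduce:
[v₁|v₂|w] = 
  [  2,   0,   4]
  [  1,  -3,  -1]
R2 → R2 - (1/2)·R1
REF = 
  [  2,   0,   4]
  [  0,  -3,  -3]

No row of the form [0 0 | nonzero], so the system is consistent. Back-substitution gives c₁ = 2, c₂ = 1: w = (2)·v₁ + (1)·v₂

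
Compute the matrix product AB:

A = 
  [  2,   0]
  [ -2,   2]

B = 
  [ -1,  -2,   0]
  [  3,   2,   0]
AB = 
  [ -2,  -4,   0]
  [  8,   8,   0]

A is 2×2 and B is 2×3, so AB is 2×3. Each entry is (row of A)·(column of B):
AB[1,1] = (2)(-1) + (0)(3) = -2
AB[1,2] = (2)(-2) + (0)(2) = -4
AB[1,3] = (2)(0) + (0)(0) = 0
AB[2,1] = (-2)(-1) + (2)(3) = 8
AB[2,2] = (-2)(-2) + (2)(2) = 8
AB[2,3] = (-2)(0) + (2)(0) = 0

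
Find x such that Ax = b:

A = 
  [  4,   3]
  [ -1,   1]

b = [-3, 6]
Row reduce the augmented matrix [A|b]:
R2 → R2 + (1/4)·R1
REF = 
  [   4,    3,   -3]
  [   0,  7/4, 21/4]

Back-substitution:
x₂ = (21/4) / (7/4) = 3
x₁ = (-3 - (3)(3)) / 4 = -3

x = [-3, 3]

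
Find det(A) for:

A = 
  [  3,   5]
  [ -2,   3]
19

For a 2×2 matrix, det = ad - bc = (3)(3) - (5)(-2) = 19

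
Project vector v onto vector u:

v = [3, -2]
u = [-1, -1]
proj_u(v) = [1/2, 1/2]

v·u = (3)(-1) + (-2)(-1) = -1
u·u = (-1)² + (-1)² = 2
proj_u(v) = (v·u / u·u) × u = (-1/2) × u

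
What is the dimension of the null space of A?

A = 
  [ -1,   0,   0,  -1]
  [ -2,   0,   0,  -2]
nullity(A) = 3

Row reduce:
R2 → R2 - (2)·R1
REF = 
  [ -1,   0,   0,  -1]
  [  0,   0,   0,   0]
Pivot columns: 1 → 1 pivot.
rank(A) = 1, so nullity(A) = 4 - 1 = 3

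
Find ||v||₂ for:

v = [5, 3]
5.831

||v||₂ = √((5)² + (3)²) = √34 = 5.831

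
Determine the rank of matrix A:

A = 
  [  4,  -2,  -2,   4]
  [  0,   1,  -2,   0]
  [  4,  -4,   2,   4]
Row reduce:
R3 → R3 - (1)·R1
R3 → R3 + (2)·R2
REF = 
  [  4,  -2,  -2,   4]
  [  0,   1,  -2,   0]
  [  0,   0,   0,   0]
Pivot columns: 1, 2 → 2 pivots.

rank(A) = 2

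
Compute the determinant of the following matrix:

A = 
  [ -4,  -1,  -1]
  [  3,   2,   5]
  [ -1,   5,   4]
Cofactor expansion along row 1:
det(A) = (-4)·((2)(4) - (5)(5)) - (-1)·((3)(4) - (5)(-1)) + (-1)·((3)(5) - (2)(-1))
  = (-4)(-17) - (-1)(17) + (-1)(17)
  = 68

det(A) = 68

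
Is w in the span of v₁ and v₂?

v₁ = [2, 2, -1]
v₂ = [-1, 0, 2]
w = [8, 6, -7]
Yes

Form the augmented matrix and row-reduce:
[v₁|v₂|w] = 
  [  2,  -1,   8]
  [  2,   0,   6]
  [ -1,   2,  -7]
R2 → R2 - (1)·R1
R3 → R3 + (1/2)·R1
R3 → R3 - (3/2)·R2
REF = 
  [  2,  -1,   8]
  [  0,   1,  -2]
  [  0,   0,   0]

No row of the form [0 0 | nonzero], so the system is consistent. Back-substitution gives c₁ = 3, c₂ = -2: w = (3)·v₁ + (-2)·v₂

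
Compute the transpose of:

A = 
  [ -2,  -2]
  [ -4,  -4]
Aᵀ = 
  [ -2,  -4]
  [ -2,  -4]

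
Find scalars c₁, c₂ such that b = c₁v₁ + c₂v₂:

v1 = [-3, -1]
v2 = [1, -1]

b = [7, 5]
c1 = -3, c2 = -2

b = -3·v1 + -2·v2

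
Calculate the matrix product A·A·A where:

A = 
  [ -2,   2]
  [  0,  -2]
A² = A·A:
A²[1,1] = (-2)(-2) + (2)(0) = 4
A²[1,2] = (-2)(2) + (2)(-2) = -8
A²[2,1] = (0)(-2) + (-2)(0) = 0
A²[2,2] = (0)(2) + (-2)(-2) = 4
A² = 
  [  4,  -8]
  [  0,   4]

A^3 = A^2·A:
A^3[1,1] = (4)(-2) + (-8)(0) = -8
A^3[1,2] = (4)(2) + (-8)(-2) = 24
A^3[2,1] = (0)(-2) + (4)(0) = 0
A^3[2,2] = (0)(2) + (4)(-2) = -8
A^3 = 
  [ -8,  24]
  [  0,  -8]

Therefore
A^3 = 
  [ -8,  24]
  [  0,  -8]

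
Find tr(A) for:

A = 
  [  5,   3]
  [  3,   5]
10

tr(A) = 5 + 5 = 10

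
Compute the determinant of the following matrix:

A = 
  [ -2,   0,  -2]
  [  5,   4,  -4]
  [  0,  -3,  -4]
Cofactor expansion along row 1:
det(A) = (-2)·((4)(-4) - (-4)(-3)) - (0)·((5)(-4) - (-4)(0)) + (-2)·((5)(-3) - (4)(0))
  = (-2)(-28) - (0)(-20) + (-2)(-15)
  = 86

det(A) = 86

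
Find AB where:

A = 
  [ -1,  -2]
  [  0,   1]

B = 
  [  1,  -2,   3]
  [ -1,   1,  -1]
AB = 
  [  1,   0,  -1]
  [ -1,   1,  -1]

A is 2×2 and B is 2×3, so AB is 2×3. Each entry is (row of A)·(column of B):
AB[1,1] = (-1)(1) + (-2)(-1) = 1
AB[1,2] = (-1)(-2) + (-2)(1) = 0
AB[1,3] = (-1)(3) + (-2)(-1) = -1
AB[2,1] = (0)(1) + (1)(-1) = -1
AB[2,2] = (0)(-2) + (1)(1) = 1
AB[2,3] = (0)(3) + (1)(-1) = -1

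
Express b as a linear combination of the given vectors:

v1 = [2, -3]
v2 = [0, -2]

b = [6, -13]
c1 = 3, c2 = 2

b = 3·v1 + 2·v2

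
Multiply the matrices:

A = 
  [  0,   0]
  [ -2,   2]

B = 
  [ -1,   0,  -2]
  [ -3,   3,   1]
A is 2×2 and B is 2×3, so AB is 2×3. Each entry is (row of A)·(column of B):
AB[1,1] = (0)(-1) + (0)(-3) = 0
AB[1,2] = (0)(0) + (0)(3) = 0
AB[1,3] = (0)(-2) + (0)(1) = 0
AB[2,1] = (-2)(-1) + (2)(-3) = -4
AB[2,2] = (-2)(0) + (2)(3) = 6
AB[2,3] = (-2)(-2) + (2)(1) = 6

AB = 
  [  0,   0,   0]
  [ -4,   6,   6]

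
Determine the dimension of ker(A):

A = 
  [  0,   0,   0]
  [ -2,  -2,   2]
nullity(A) = 2

Row reduce:
Swap R1 ↔ R2
REF = 
  [ -2,  -2,   2]
  [  0,   0,   0]
Pivot columns: 1 → 1 pivot.
rank(A) = 1, so nullity(A) = 3 - 1 = 2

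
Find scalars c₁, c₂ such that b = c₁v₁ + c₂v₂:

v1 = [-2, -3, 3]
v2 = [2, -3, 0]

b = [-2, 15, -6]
c1 = -2, c2 = -3

b = -2·v1 + -3·v2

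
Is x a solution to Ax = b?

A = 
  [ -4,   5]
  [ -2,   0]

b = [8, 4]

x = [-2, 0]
Yes

Ax = [8, 4] = b ✓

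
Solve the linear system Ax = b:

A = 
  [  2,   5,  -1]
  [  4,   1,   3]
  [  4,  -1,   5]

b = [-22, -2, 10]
Row reduce the augmented matrix [A|b]:
R2 → R2 - (2)·R1
R3 → R3 - (2)·R1
R3 → R3 - (11/9)·R2
REF = 
  [  2,   5,  -1, -22]
  [  0,  -9,   5,  42]
  [  0,   0, 8/9, 8/3]

Back-substitution:
x₃ = (8/3) / (8/9) = 3
x₂ = (42 - (5)(3)) / (-9) = -3
x₁ = (-22 - (5)(-3) - (-1)(3)) / 2 = -2

x = [-2, -3, 3]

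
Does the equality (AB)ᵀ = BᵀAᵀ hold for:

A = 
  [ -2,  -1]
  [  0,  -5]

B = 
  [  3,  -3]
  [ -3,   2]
Yes

(AB)ᵀ = 
  [ -3,  15]
  [  4, -10]

BᵀAᵀ = 
  [ -3,  15]
  [  4, -10]

Both sides are equal — this is the standard identity (AB)ᵀ = BᵀAᵀ, which holds for all A, B.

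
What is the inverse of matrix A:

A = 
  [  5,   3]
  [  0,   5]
det(A) = (5)(5) - (3)(0) = 25
For a 2×2 matrix, A⁻¹ = (1/det(A)) · [[d, -b], [-c, a]]
    = (1/25) · [[5, -3], [0, 5]]

A⁻¹ = 
  [  1/5, -3/25]
  [    0,   1/5]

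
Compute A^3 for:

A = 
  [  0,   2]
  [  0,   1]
A² = A·A:
A²[1,1] = (0)(0) + (2)(0) = 0
A²[1,2] = (0)(2) + (2)(1) = 2
A²[2,1] = (0)(0) + (1)(0) = 0
A²[2,2] = (0)(2) + (1)(1) = 1
A² = 
  [  0,   2]
  [  0,   1]

A^3 = A^2·A:
A^3[1,1] = (0)(0) + (2)(0) = 0
A^3[1,2] = (0)(2) + (2)(1) = 2
A^3[2,1] = (0)(0) + (1)(0) = 0
A^3[2,2] = (0)(2) + (1)(1) = 1
A^3 = 
  [  0,   2]
  [  0,   1]

Therefore
A^3 = 
  [  0,   2]
  [  0,   1]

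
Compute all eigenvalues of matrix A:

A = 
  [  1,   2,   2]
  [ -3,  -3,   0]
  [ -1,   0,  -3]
λ = -3, -1 + 2i, -1 - 2i  (≈ -3, -1 + 2i, -1 - 2i)

Characteristic polynomial: det(λI - A) = λ³ + 5λ² + 11λ + 15
Testing integer divisors of the constant term: p(-3) = 0, so (λ + 3) is a factor:
p(λ) = (λ + 3)(λ² + 2λ + 5)
λ² + 2λ + 5 = 0  ⇒  λ = (-2 ± √((2)² - 4·(5)))/2 = (-2 ± √(-16))/2
  = -1 + 2i,  -1 - 2i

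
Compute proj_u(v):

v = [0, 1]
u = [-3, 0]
v·u = (0)(-3) + (1)(0) = 0
u·u = (-3)² + (0)² = 9
proj_u(v) = (v·u / u·u) × u = (0/9) × u = (0) × u

proj_u(v) = [0, 0]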